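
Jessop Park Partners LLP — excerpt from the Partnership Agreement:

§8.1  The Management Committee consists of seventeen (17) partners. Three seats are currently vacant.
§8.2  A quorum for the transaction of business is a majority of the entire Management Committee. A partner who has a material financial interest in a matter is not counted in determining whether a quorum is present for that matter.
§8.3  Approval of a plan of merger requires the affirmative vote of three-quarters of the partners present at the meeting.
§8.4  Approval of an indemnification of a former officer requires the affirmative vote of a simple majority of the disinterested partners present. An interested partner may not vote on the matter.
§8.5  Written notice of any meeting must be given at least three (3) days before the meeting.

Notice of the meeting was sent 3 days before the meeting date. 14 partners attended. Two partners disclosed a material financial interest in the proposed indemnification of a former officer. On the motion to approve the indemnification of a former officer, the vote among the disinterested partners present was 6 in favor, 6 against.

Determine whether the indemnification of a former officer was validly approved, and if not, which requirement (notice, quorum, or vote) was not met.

Notice: 3 days given; 3 required (3 ≥ 3). Satisfied.
Quorum: 14 present, but the 2 interested partners do not count, leaving 12. Quorum is 9. Satisfied.
Vote: the indemnification of a former officer requires a majority of the disinterested partners present (14 − 2 = 12). A majority of 12 is 7, so 7 affirmative votes are needed; 6 voted in favor. Not satisfied.

Invalid — vote requirement not satisfied.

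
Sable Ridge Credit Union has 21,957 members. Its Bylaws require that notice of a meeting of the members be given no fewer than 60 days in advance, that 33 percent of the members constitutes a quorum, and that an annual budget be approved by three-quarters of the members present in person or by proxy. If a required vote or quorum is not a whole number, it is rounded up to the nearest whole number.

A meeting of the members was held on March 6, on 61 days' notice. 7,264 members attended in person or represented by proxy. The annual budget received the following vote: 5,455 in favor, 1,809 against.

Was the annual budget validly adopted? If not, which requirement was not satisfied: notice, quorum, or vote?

Valid — all requirements satisfied.

Notice: 61 days given; 60 required. Satisfied.
Quorum: 33% of 21,957 = 7,245.81, rounded up to 7,246; 7,264 present. Satisfied.
Vote: requires three-fourths of those present (7,264); 3/4 of 7264 = 5448, so 5,448 needed; 5,455 in favor. Satisfied.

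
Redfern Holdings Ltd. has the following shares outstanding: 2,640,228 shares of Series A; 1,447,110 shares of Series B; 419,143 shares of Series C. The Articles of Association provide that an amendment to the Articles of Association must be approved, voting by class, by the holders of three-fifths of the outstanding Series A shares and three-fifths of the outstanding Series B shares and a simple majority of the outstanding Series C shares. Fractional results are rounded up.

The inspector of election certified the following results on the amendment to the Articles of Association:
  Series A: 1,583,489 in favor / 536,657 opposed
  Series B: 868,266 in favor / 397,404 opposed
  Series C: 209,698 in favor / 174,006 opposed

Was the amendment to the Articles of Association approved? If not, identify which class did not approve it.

Series A: 3/5 of 2640228 = 1584136.80, rounded up to 1584137; 1,584,137 required, 1,583,489 in favor — not approved.
Series B: 3/5 of 1447110 = 868266; 868,266 required, 868,266 in favor — approved.
Series C: a majority of 419143 is 209572; 209,572 required, 209,698 in favor — approved.

Not approved — the Series A shares did not give the required vote.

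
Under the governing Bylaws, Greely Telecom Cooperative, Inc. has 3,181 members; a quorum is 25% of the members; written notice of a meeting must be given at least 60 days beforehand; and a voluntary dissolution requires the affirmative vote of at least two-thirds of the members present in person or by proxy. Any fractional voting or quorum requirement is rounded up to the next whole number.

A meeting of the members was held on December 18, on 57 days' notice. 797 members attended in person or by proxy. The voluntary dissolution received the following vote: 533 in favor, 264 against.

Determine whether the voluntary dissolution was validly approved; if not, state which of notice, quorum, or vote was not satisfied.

Invalid — notice requirement not satisfied.

Notice: 57 days given; 60 required. Not satisfied.
Quorum: 25% of 3,181 = 795.25, rounded up to 796; 797 present. Satisfied.
Vote: requires two-thirds of those present (797); 2/3 of 797 = 531.33, rounded up to 532, so 532 needed; 533 in favor. Satisfied.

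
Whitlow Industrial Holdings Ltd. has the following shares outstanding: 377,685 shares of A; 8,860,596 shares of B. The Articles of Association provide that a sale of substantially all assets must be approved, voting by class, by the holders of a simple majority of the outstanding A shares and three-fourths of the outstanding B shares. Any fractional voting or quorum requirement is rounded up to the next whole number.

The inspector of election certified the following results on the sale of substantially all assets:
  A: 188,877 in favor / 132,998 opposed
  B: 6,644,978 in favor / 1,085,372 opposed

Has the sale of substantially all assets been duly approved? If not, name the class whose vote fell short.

A: a majority of 377685 is 188843; 188,843 required, 188,877 in favor — approved.
B: 3/4 of 8860596 = 6645447; 6,645,447 required, 6,644,978 in favor — not approved.

Not approved — the B shares did not give the required vote.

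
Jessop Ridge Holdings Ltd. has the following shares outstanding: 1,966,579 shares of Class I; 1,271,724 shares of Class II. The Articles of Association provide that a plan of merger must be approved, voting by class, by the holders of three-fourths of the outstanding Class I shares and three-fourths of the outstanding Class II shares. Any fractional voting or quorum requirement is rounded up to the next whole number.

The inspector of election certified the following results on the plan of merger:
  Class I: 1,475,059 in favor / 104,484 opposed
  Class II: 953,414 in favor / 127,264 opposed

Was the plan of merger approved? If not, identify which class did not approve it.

Not approved — the Class II shares did not give the required vote.

Class I: 3/4 of 1966579 = 1474934.25, rounded up to 1474935; 1,474,935 required, 1,475,059 in favor — approved.
Class II: 3/4 of 1271724 = 953793; 953,793 required, 953,414 in favor — not approved.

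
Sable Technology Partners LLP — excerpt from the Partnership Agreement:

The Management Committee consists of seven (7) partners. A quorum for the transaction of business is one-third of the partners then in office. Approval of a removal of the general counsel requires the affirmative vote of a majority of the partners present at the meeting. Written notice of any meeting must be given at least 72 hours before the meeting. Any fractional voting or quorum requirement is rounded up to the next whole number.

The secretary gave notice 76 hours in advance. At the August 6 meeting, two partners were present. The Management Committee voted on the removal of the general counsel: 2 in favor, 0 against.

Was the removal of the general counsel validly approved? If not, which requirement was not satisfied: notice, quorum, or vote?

Invalid — quorum requirement not satisfied.

Notice: 76 hours given; 72 required (76 ≥ 72). Satisfied.
Quorum: 2 present; quorum is 3. Not satisfied.
Vote: the removal of the general counsel requires a majority of the partners present (2). A majority of 2 is 2, so 2 affirmative votes are needed; 2 voted in favor. Satisfied. (Moot — without a quorum no business can be validly transacted.)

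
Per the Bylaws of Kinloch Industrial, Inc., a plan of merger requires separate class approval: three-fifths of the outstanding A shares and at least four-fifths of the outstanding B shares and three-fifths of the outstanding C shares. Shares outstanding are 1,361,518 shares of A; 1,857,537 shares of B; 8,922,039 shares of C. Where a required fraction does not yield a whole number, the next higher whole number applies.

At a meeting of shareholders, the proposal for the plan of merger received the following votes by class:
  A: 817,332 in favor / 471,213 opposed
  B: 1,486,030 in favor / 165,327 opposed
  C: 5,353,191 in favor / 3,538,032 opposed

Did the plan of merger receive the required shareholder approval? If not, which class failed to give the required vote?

A: 3/5 of 1361518 = 816910.80, rounded up to 816911; 816,911 required, 817,332 in favor — approved.
B: 4/5 of 1857537 = 1486029.60, rounded up to 1486030; 1,486,030 required, 1,486,030 in favor — approved.
C: 3/5 of 8922039 = 5353223.40, rounded up to 5353224; 5,353,224 required, 5,353,191 in favor — not approved.

Not approved — the C shares did not give the required vote.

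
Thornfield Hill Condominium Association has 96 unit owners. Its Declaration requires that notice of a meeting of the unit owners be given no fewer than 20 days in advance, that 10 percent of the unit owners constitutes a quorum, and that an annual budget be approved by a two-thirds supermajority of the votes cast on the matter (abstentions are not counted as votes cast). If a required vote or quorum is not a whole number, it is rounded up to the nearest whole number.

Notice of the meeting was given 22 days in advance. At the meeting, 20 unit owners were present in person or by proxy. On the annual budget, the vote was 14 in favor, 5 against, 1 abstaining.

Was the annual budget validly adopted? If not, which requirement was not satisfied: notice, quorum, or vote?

Notice: 22 days given; 20 required. Satisfied.
Quorum: 10% of 96 = 9.60, rounded up to 10; 20 present. Satisfied.
Vote: requires two-thirds of the votes cast (20 − 1 abstaining = 19); 2/3 of 19 = 12.67, rounded up to 13, so 13 needed; 14 in favor. Satisfied.

Valid — all requirements satisfied.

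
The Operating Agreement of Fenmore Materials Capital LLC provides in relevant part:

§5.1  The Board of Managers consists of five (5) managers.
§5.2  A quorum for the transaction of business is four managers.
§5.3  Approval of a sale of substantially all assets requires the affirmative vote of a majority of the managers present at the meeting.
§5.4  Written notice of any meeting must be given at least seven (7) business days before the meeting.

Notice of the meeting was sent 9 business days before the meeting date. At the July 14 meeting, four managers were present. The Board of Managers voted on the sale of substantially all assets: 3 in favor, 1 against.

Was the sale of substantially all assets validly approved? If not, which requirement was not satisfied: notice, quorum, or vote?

Valid — all requirements satisfied.

Notice: 9 business days given; 7 required (9 ≥ 7). Satisfied.
Quorum: 4 present; quorum is 4. Satisfied.
Vote: the sale of substantially all assets requires a majority of the managers present (4). A majority of 4 is 3, so 3 affirmative votes are needed; 3 voted in favor. Satisfied.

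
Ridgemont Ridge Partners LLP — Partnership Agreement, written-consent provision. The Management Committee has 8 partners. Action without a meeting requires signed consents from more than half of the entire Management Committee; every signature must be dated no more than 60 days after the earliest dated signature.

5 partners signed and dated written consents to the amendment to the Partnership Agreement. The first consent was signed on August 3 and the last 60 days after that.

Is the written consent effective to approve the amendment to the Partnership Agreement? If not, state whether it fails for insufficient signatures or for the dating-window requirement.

Effective — both the signature and dating-window requirements are satisfied.

Signatures required: more than half of 8 — a majority of 8 is 5, so 5 needed; 5 signed. Sufficient.
Dating window: the latest signature is 60 days after the earliest; the limit is 60 days. Within the window.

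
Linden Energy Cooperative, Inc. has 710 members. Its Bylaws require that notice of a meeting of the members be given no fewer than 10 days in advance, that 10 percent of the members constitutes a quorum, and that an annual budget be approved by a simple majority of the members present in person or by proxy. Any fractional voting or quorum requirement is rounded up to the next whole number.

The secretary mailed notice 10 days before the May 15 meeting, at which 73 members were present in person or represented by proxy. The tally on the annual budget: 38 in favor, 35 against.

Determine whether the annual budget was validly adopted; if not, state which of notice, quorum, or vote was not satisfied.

Valid — all requirements satisfied.

Notice: 10 days given; 10 required. Satisfied.
Quorum: 10% of 710 = 71; 73 present. Satisfied.
Vote: requires a majority of those present (73); a majority of 73 is 37, so 37 needed; 38 in favor. Satisfied.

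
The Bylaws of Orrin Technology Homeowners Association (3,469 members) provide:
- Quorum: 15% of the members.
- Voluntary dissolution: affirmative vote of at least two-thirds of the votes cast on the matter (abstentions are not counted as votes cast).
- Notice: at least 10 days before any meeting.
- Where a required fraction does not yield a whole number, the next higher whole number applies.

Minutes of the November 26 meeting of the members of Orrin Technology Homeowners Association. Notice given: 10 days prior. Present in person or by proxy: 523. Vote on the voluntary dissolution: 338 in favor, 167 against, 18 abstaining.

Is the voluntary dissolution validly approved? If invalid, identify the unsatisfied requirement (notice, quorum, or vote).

Valid — all requirements satisfied.

Notice: 10 days given; 10 required. Satisfied.
Quorum: 15% of 3,469 = 520.35, rounded up to 521; 523 present. Satisfied.
Vote: requires two-thirds of the votes cast (523 − 18 abstaining = 505); 2/3 of 505 = 336.67, rounded up to 337, so 337 needed; 338 in favor. Satisfied.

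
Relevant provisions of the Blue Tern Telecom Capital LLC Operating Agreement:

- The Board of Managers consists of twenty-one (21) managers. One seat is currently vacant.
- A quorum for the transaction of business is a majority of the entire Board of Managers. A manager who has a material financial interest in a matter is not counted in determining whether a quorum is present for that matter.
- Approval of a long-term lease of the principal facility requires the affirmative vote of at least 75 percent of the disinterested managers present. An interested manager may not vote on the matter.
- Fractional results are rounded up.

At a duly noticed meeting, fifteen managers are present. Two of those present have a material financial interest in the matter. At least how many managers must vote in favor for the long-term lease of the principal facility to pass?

The long-term lease of the principal facility requires three-fourths of the disinterested managers present (15 − 2 = 13).
3/4 of 13 = 9.75, rounded up to 10.

10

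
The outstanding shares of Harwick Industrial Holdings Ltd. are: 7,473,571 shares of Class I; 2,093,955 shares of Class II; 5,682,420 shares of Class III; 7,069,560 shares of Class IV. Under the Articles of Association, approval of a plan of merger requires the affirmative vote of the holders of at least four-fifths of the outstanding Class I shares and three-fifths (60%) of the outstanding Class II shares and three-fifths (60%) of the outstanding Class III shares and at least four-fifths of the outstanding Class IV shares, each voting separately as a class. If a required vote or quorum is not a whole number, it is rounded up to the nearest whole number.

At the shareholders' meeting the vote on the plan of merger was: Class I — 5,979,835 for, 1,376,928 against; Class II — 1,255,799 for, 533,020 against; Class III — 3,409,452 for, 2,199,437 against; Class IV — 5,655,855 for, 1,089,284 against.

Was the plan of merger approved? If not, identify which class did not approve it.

Not approved — the Class II shares did not give the required vote.

Class I: 4/5 of 7473571 = 5978856.80, rounded up to 5978857; 5,978,857 required, 5,979,835 in favor — approved.
Class II: 3/5 of 2093955 = 1256373; 1,256,373 required, 1,255,799 in favor — not approved.
Class III: 3/5 of 5682420 = 3409452; 3,409,452 required, 3,409,452 in favor — approved.
Class IV: 4/5 of 7069560 = 5655648; 5,655,648 required, 5,655,855 in favor — approved.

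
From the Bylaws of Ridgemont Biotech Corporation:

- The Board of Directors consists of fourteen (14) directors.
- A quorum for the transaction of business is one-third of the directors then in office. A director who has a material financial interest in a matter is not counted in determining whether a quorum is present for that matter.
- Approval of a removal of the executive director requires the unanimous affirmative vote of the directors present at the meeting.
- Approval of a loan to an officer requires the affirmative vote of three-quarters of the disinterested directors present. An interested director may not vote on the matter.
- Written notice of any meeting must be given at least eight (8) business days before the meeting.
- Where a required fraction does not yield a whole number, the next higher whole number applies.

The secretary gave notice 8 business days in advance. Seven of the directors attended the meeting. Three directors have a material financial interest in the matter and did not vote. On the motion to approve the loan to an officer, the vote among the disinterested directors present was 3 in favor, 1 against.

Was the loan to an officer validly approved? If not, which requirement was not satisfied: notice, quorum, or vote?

Invalid — quorum requirement not satisfied.

Notice: 8 business days given; 8 required (8 ≥ 8). Satisfied.
Quorum: 7 present, but the 3 interested directors do not count, leaving 4. Quorum is 5. Not satisfied.
Vote: the loan to an officer requires three-fourths of the disinterested directors present (7 − 3 = 4). 3/4 of 4 = 3, so 3 affirmative votes are needed; 3 voted in favor. Satisfied. (Moot — without a quorum no business can be validly transacted.)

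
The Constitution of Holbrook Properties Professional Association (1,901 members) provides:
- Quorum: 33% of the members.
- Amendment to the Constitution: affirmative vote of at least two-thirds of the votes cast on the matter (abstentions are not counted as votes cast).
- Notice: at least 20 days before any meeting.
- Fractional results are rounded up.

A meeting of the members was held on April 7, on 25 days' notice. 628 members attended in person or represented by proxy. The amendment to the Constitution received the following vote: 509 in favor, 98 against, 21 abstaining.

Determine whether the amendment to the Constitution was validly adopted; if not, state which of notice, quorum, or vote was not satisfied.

Notice: 25 days given; 20 required. Satisfied.
Quorum: 33% of 1,901 = 627.33, rounded up to 628; 628 present. Satisfied.
Vote: requires two-thirds of the votes cast (628 − 21 abstaining = 607); 2/3 of 607 = 404.67, rounded up to 405, so 405 needed; 509 in favor. Satisfied.

Valid — all requirements satisfied.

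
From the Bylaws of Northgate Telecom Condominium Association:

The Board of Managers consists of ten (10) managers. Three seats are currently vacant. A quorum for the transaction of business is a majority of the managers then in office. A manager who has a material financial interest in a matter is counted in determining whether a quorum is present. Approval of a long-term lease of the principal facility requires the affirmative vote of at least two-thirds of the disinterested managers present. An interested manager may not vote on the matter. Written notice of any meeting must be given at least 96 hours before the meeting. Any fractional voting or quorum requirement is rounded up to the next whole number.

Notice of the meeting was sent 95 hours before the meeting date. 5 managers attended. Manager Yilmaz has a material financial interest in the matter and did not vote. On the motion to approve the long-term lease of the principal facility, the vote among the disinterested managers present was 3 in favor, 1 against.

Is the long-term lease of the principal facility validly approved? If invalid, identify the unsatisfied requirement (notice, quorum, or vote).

Notice: 95 hours given; 96 required (95 < 96). Not satisfied.
Quorum: 5 present (interested managers count toward quorum); quorum is 4. Satisfied.
Vote: the long-term lease of the principal facility requires two-thirds of the disinterested managers present (5 − 1 = 4). 2/3 of 4 = 2.67, rounded up to 3, so 3 affirmative votes are needed; 3 voted in favor. Satisfied.

Invalid — notice requirement not satisfied.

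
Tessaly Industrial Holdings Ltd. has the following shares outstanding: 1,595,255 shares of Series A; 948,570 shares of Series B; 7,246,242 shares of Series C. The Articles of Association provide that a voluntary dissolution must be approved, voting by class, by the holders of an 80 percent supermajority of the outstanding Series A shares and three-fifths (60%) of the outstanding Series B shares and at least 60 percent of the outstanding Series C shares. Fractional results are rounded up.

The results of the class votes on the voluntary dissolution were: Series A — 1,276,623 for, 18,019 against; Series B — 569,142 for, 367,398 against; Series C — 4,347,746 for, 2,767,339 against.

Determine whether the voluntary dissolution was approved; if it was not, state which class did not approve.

Series A: 4/5 of 1595255 = 1276204; 1,276,204 required, 1,276,623 in favor — approved.
Series B: 3/5 of 948570 = 569142; 569,142 required, 569,142 in favor — approved.
Series C: 3/5 of 7246242 = 4347745.20, rounded up to 4347746; 4,347,746 required, 4,347,746 in favor — approved.

Approved — every class gave the required vote.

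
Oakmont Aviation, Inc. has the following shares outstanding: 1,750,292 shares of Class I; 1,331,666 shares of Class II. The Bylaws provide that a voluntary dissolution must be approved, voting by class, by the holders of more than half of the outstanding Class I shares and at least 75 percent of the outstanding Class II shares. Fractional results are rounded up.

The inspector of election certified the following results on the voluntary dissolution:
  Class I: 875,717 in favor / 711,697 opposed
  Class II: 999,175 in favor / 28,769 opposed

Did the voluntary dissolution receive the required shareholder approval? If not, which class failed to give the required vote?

Approved — every class gave the required vote.

Class I: a majority of 1750292 is 875147; 875,147 required, 875,717 in favor — approved.
Class II: 3/4 of 1331666 = 998749.50, rounded up to 998750; 998,750 required, 999,175 in favor — approved.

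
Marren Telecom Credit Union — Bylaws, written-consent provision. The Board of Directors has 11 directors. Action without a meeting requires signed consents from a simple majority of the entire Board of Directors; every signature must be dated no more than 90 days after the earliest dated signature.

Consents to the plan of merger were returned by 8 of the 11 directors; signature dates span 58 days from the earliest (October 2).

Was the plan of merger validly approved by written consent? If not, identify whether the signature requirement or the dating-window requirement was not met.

Effective — both the signature and dating-window requirements are satisfied.

Signatures required: a simple majority of 11 — a majority of 11 is 6, so 6 needed; 8 signed. Sufficient.
Dating window: the latest signature is 58 days after the earliest; the limit is 90 days. Within the window.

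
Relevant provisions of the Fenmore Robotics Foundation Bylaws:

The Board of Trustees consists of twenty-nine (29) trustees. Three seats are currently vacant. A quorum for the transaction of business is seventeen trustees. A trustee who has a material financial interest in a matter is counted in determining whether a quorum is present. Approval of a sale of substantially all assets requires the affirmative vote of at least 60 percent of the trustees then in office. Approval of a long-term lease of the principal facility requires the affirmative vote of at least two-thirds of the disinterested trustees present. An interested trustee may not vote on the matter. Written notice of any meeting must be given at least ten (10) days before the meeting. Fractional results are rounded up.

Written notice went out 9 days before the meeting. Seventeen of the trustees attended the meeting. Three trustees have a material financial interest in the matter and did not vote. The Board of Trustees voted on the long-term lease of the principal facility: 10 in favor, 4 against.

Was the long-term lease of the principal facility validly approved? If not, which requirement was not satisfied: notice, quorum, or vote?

Invalid — notice requirement not satisfied.

Notice: 9 days given; 10 required (9 < 10). Not satisfied.
Quorum: 17 present (interested trustees count toward quorum); quorum is 17. Satisfied.
Vote: the long-term lease of the principal facility requires two-thirds of the disinterested trustees present (17 − 3 = 14). 2/3 of 14 = 9.33, rounded up to 10, so 10 affirmative votes are needed; 10 voted in favor. Satisfied.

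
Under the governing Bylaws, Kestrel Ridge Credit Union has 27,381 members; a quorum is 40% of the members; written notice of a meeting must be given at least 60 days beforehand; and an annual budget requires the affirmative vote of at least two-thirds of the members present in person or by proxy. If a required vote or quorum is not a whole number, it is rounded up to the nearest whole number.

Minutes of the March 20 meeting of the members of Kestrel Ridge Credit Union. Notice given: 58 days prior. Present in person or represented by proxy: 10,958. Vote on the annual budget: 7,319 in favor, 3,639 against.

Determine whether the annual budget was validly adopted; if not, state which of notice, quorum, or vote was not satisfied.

Invalid — notice requirement not satisfied.

Notice: 58 days given; 60 required. Not satisfied.
Quorum: 40% of 27,381 = 10,952.40, rounded up to 10,953; 10,958 present. Satisfied.
Vote: requires two-thirds of those present (10,958); 2/3 of 10958 = 7305.33, rounded up to 7306, so 7,306 needed; 7,319 in favor. Satisfied.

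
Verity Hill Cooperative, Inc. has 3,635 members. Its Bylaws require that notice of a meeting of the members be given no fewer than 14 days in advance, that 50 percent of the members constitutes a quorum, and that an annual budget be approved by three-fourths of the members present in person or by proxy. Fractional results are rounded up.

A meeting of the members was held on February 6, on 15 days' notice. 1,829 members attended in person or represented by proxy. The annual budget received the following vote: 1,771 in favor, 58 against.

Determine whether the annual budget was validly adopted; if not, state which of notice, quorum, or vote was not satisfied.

Valid — all requirements satisfied.

Notice: 15 days given; 14 required. Satisfied.
Quorum: 50% of 3,635 = 1,817.50, rounded up to 1,818; 1,829 present. Satisfied.
Vote: requires three-fourths of those present (1,829); 3/4 of 1829 = 1371.75, rounded up to 1372, so 1,372 needed; 1,771 in favor. Satisfied.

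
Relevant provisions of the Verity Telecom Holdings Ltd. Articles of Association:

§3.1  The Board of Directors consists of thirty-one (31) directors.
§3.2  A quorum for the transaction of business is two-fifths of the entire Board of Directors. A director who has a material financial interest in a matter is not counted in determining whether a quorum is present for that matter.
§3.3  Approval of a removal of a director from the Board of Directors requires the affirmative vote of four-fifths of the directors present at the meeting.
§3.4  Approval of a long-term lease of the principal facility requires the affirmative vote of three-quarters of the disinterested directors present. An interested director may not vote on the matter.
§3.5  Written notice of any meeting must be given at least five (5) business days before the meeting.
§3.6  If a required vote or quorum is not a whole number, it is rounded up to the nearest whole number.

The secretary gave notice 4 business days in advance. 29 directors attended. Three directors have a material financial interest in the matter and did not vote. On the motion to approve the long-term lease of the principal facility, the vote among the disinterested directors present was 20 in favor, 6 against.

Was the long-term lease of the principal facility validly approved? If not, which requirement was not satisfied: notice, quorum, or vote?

Invalid — notice requirement not satisfied.

Notice: 4 business days given; 5 required (4 < 5). Not satisfied.
Quorum: 29 present, but the 3 interested directors do not count, leaving 26. Quorum is 13. Satisfied.
Vote: the long-term lease of the principal facility requires three-fourths of the disinterested directors present (29 − 3 = 26). 3/4 of 26 = 19.50, rounded up to 20, so 20 affirmative votes are needed; 20 voted in favor. Satisfied.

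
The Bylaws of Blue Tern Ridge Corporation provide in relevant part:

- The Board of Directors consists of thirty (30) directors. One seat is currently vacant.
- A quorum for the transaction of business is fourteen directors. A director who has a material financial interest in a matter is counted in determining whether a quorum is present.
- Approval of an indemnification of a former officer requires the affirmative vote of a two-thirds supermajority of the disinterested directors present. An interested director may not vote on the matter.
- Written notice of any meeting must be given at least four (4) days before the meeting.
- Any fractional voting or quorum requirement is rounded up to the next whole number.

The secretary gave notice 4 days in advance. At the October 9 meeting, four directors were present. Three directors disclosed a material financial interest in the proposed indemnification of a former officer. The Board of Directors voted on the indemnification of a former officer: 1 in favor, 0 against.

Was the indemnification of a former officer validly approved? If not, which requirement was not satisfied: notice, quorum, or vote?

Invalid — quorum requirement not satisfied.

Notice: 4 days given; 4 required (4 ≥ 4). Satisfied.
Quorum: 4 present (interested directors count toward quorum); quorum is 14. Not satisfied.
Vote: the indemnification of a former officer requires two-thirds of the disinterested directors present (4 − 3 = 1). 2/3 of 1 = 0.67, rounded up to 1, so 1 affirmative vote is needed; 1 voted in favor. Satisfied. (Moot — without a quorum no business can be validly transacted.)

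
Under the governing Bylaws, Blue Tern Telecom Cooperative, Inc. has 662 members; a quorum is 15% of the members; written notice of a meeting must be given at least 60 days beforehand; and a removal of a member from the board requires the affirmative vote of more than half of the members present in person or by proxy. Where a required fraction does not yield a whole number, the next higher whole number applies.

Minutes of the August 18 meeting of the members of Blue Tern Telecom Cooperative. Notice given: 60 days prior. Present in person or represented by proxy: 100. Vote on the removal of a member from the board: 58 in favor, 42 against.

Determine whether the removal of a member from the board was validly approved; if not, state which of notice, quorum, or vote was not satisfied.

Notice: 60 days given; 60 required. Satisfied.
Quorum: 15% of 662 = 99.30, rounded up to 100; 100 present. Satisfied.
Vote: requires a majority of those present (100); a majority of 100 is 51, so 51 needed; 58 in favor. Satisfied.

Valid — all requirements satisfied.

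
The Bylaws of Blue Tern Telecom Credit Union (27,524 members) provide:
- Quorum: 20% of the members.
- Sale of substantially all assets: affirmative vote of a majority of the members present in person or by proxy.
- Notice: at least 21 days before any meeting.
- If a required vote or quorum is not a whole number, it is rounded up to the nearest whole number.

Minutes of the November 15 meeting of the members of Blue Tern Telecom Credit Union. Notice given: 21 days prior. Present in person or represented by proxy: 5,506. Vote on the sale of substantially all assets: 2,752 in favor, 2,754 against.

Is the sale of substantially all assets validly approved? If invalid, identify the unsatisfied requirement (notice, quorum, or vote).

Invalid — vote requirement not satisfied.

Notice: 21 days given; 21 required. Satisfied.
Quorum: 20% of 27,524 = 5,504.80, rounded up to 5,505; 5,506 present. Satisfied.
Vote: requires a majority of those present (5,506); a majority of 5506 is 2754, so 2,754 needed; 2,752 in favor. Not satisfied.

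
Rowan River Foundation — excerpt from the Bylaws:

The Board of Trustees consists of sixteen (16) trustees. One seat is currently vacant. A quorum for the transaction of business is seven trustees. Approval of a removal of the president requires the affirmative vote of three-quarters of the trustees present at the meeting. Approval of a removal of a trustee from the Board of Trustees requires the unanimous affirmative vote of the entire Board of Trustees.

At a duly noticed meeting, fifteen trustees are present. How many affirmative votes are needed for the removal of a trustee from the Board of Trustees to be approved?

The removal of a trustee from the Board of Trustees requires the unanimous vote of the entire Board of Trustees (16).
Unanimous means all 16.
(Only 15 can vote, so the removal of a trustee from the Board of Trustees cannot pass at this meeting, but the required vote is still 16.)

16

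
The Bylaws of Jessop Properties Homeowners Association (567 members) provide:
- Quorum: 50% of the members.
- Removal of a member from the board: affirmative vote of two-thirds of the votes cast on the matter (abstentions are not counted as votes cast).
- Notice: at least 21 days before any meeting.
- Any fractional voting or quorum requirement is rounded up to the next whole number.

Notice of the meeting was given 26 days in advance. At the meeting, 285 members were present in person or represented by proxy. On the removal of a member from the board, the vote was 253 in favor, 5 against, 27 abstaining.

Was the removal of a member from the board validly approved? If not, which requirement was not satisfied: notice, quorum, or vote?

Valid — all requirements satisfied.

Notice: 26 days given; 21 required. Satisfied.
Quorum: 50% of 567 = 283.50, rounded up to 284; 285 present. Satisfied.
Vote: requires two-thirds of the votes cast (285 − 27 abstaining = 258); 2/3 of 258 = 172, so 172 needed; 253 in favor. Satisfied.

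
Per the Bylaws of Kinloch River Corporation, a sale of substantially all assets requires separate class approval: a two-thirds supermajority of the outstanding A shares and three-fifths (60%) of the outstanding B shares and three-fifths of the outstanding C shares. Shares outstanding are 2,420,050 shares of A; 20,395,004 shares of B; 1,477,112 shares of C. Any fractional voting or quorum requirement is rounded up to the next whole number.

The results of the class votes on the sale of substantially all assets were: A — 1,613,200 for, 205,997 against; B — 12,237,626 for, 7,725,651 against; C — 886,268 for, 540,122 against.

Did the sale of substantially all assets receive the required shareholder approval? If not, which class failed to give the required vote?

Not approved — the A shares did not give the required vote.

A: 2/3 of 2420050 = 1613366.67, rounded up to 1613367; 1,613,367 required, 1,613,200 in favor — not approved.
B: 3/5 of 20395004 = 12237002.40, rounded up to 12237003; 12,237,003 required, 12,237,626 in favor — approved.
C: 3/5 of 1477112 = 886267.20, rounded up to 886268; 886,268 required, 886,268 in favor — approved.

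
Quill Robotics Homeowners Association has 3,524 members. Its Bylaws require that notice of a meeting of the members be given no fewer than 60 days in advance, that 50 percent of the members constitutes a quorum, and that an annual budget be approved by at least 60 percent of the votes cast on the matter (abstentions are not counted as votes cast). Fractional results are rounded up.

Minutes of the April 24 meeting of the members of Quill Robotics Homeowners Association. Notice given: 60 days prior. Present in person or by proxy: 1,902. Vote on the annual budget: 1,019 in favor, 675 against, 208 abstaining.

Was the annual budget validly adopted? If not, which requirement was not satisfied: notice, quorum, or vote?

Valid — all requirements satisfied.

Notice: 60 days given; 60 required. Satisfied.
Quorum: 50% of 3,524 = 1,762; 1,902 present. Satisfied.
Vote: requires three-fifths of the votes cast (1,902 − 208 abstaining = 1,694); 3/5 of 1694 = 1016.40, rounded up to 1017, so 1,017 needed; 1,019 in favor. Satisfied.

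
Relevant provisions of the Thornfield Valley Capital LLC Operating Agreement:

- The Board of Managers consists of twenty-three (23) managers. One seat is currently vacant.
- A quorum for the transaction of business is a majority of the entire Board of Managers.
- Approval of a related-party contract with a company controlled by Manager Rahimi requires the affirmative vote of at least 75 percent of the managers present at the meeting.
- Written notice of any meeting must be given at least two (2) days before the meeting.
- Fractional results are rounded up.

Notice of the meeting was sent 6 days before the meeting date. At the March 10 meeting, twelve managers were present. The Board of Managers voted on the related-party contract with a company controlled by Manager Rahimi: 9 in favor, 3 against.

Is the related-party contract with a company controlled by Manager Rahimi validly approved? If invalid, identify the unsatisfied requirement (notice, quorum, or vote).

Valid — all requirements satisfied.

Notice: 6 days given; 2 required (6 ≥ 2). Satisfied.
Quorum: 12 present; quorum is 12. Satisfied.
Vote: the related-party contract with a company controlled by Manager Rahimi requires three-fourths of the managers present (12). 3/4 of 12 = 9, so 9 affirmative votes are needed; 9 voted in favor. Satisfied.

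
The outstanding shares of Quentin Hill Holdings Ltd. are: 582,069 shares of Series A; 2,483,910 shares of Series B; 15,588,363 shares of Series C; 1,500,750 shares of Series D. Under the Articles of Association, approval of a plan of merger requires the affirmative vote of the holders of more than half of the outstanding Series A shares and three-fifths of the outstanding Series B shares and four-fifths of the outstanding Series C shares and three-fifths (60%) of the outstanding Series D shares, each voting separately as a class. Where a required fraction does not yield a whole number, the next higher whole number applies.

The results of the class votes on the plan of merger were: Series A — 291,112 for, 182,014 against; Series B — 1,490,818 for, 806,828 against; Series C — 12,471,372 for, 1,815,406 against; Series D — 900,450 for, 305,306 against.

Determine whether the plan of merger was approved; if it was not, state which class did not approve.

Series A: a majority of 582069 is 291035; 291,035 required, 291,112 in favor — approved.
Series B: 3/5 of 2483910 = 1490346; 1,490,346 required, 1,490,818 in favor — approved.
Series C: 4/5 of 15588363 = 12470690.40, rounded up to 12470691; 12,470,691 required, 12,471,372 in favor — approved.
Series D: 3/5 of 1500750 = 900450; 900,450 required, 900,450 in favor — approved.

Approved — every class gave the required vote.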